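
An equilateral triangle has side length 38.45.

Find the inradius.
r = Area/s with s the semi-perimeter.
Area = (√3/4)·38.45² = (√3/4)·1478.4025 ≈ 0.433013·1478.4025 ≈ 640.167
s = 3·38.45/2 = 57.675
r ≈ 640.167/57.675 ≈ 11.0996
(Equivalently r = side/(2√3) = 38.45/3.4641 ≈ 11.0996.)

r = 11.1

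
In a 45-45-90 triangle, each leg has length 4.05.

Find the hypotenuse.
In a 45-45-90 triangle the sides are in ratio 1 : 1 : √2, so hypotenuse = leg·√2.
Hypotenuse = 4.05·√2 ≈ 4.05·1.41421 ≈ 5.72756

Hypotenuse = 4.05√2 = 5.728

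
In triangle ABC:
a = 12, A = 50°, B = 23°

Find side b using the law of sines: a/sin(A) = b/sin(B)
a/sin(A) = b/sin(B)  ⇒  b = a·sin(B)/sin(A) = 12·sin(23°)/sin(50°)
sin(23°) ≈ 0.390731, sin(50°) ≈ 0.766044
b ≈ 12·0.390731/0.766044 ≈ 4.68877/0.766044 ≈ 6.12076

b = 6.121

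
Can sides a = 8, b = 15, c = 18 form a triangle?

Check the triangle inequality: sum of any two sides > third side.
a + b vs c: 8 + 15 = 23 > 18  ✓
a + c vs b: 8 + 18 = 26 > 15  ✓
b + c vs a: 15 + 18 = 33 > 8  ✓

Yes, triangle inequality satisfied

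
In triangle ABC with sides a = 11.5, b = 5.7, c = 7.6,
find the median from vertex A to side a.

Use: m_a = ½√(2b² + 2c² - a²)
m_a = ½√(2·5.7² + 2·7.6² − 11.5²) = ½√(2·32.49 + 2·57.76 − 132.25) = ½√(64.98 + 115.52 − 132.25) = ½√48.25
√48.25 ≈ 6.94622, so m_a ≈ 3.47311

m_a = 3.473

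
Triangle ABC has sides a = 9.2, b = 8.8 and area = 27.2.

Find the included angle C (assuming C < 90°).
Area = ½·a·b·sin(C)  ⇒  sin(C) = 2·Area/(a·b) = 2·27.2/(9.2·8.8) = 54.4/80.96 ≈ 0.671937
C = arcsin(0.671937) ≈ 42.2167° (taking the acute solution since C < 90°)

C = 42.22°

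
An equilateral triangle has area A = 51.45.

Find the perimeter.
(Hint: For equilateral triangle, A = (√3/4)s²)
A = (√3/4)s²  ⇒  s² = 4A/√3 = 4·51.45/√3 = 205.8/1.73205 ≈ 118.819
s ≈ √118.819 ≈ 10.9004
Perimeter = 3s ≈ 3·10.9004 ≈ 32.7012

Perimeter = 32.7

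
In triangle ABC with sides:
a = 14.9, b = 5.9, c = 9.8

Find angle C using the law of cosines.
c² = a² + b² − 2ab·cos(C)  ⇒  cos(C) = (a² + b² − c²)/(2ab)
cos(C) = (14.9² + 5.9² − 9.8²)/(2·14.9·5.9) = (222.01 + 34.81 − 96.04)/175.82 = 160.78/175.82 ≈ 0.914458
C = arccos(0.914458) ≈ 23.8711°

C = 23.87°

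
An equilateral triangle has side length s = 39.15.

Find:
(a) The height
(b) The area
(a) The height splits the triangle into two 30-60-90 halves: h = s·√3/2 = 39.15·1.73205/2 ≈ 67.8098/2 ≈ 33.9049
(b) Area = (√3/4)·s² = (√3/4)·39.15² = (√3/4)·1532.7225 ≈ 0.433013·1532.7225 ≈ 663.688

Height = 33.9, Area = 663.7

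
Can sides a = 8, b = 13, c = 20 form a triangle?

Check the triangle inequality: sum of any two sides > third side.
a + b vs c: 8 + 13 = 21 > 20  ✓
a + c vs b: 8 + 20 = 28 > 13  ✓
b + c vs a: 13 + 20 = 33 > 8  ✓

Yes, triangle inequality satisfied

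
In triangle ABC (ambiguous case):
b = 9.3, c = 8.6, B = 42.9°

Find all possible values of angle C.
b/sin(B) = c/sin(C)  ⇒  sin(C) = c·sin(B)/b = 8.6·sin(42.9°)/9.3
sin(42.9°) ≈ 0.680721
sin(C) ≈ 8.6·0.680721/9.3 ≈ 5.8542/9.3 ≈ 0.629484
Candidate 1: C₁ = arcsin(0.629484) ≈ 39.012°  →  A = 180° − 42.9° − 39.012° ≈ 98.088° > 0, valid
Candidate 2: C₂ = 180° − C₁ ≈ 140.988°  →  A = 180° − 42.9° − 140.988° ≈ -3.888° ≤ 0, not a valid triangle

C = 39.01° (one solution)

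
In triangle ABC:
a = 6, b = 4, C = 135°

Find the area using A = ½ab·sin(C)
A = ½·a·b·sin(C) = ½·6·4·sin(135°)
sin(135°) ≈ 0.707107
A ≈ ½·24·0.707107 = 12·0.707107 ≈ 8.48528

Area = 8.485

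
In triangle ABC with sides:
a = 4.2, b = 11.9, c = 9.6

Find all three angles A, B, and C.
Law of cosines for each angle (a² = 17.64, b² = 141.61, c² = 92.16):
cos(A) = (b² + c² − a²)/(2bc) = (141.61 + 92.16 − 17.64)/(2·11.9·9.6) = 216.13/228.48 ≈ 0.945947  ⇒  A ≈ 18.9244°
cos(B) = (a² + c² − b²)/(2ac) = (17.64 + 92.16 − 141.61)/(2·4.2·9.6) = -31.81/80.64 ≈ -0.394469  ⇒  B ≈ 113.233°
cos(C) = (a² + b² − c²)/(2ab) = (17.64 + 141.61 − 92.16)/(2·4.2·11.9) = 67.09/99.96 ≈ 0.671168  ⇒  C ≈ 47.8427°
Check: A + B + C ≈ 180°

A = 18.92°, B = 113.2°, C = 47.84°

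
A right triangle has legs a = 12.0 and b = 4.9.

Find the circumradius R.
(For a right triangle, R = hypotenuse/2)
Hypotenuse c = √(a² + b²) = √(144 + 24.01) = √168.01 ≈ 12.9619
R = c/2 ≈ 12.9619/2 ≈ 6.48093

R = 6.481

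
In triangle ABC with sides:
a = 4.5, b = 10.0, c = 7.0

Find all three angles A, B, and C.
Law of cosines for each angle (a² = 20.25, b² = 100, c² = 49):
cos(A) = (b² + c² − a²)/(2bc) = (100 + 49 − 20.25)/(2·10.0·7.0) = 128.75/140 ≈ 0.919643  ⇒  A ≈ 23.1261°
cos(B) = (a² + c² − b²)/(2ac) = (20.25 + 49 − 100)/(2·4.5·7.0) = -30.75/63 ≈ -0.488095  ⇒  B ≈ 119.215°
cos(C) = (a² + b² − c²)/(2ab) = (20.25 + 100 − 49)/(2·4.5·10.0) = 71.25/90 ≈ 0.791667  ⇒  C ≈ 37.6585°
Check: A + B + C ≈ 180°

A = 23.13°, B = 119.2°, C = 37.66°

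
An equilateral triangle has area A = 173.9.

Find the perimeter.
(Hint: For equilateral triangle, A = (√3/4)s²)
A = (√3/4)s²  ⇒  s² = 4A/√3 = 4·173.9/√3 = 695.6/1.73205 ≈ 401.605
s ≈ √401.605 ≈ 20.0401
Perimeter = 3s ≈ 3·20.0401 ≈ 60.1202

Perimeter = 60.12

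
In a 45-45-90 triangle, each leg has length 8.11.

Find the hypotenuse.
In a 45-45-90 triangle the sides are in ratio 1 : 1 : √2, so hypotenuse = leg·√2.
Hypotenuse = 8.11·√2 ≈ 8.11·1.41421 ≈ 11.4693

Hypotenuse = 8.11√2 = 11.47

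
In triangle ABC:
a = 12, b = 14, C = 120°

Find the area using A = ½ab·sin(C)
A = ½·a·b·sin(C) = ½·12·14·sin(120°)
sin(120°) ≈ 0.866025
A ≈ ½·168·0.866025 = 84·0.866025 ≈ 72.7461

Area = 72.75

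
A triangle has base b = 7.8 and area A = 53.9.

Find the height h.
A = ½·b·h  ⇒  h = 2A/b = 2·53.9/7.8 = 107.8/7.8 ≈ 13.8205

h = 13.82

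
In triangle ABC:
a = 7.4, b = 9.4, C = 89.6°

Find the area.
Two sides and the included angle (SAS): A = ½·a·b·sin(C) = ½·7.4·9.4·sin(89.6°)
sin(89.6°) ≈ 0.999976
A ≈ ½·69.56·0.999976 = 34.78·0.999976 ≈ 34.7792

Area = 34.78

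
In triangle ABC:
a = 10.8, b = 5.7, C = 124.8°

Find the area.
Two sides and the included angle (SAS): A = ½·a·b·sin(C) = ½·10.8·5.7·sin(124.8°)
sin(124.8°) ≈ 0.821149
A ≈ ½·61.56·0.821149 = 30.78·0.821149 ≈ 25.275

Area = 25.27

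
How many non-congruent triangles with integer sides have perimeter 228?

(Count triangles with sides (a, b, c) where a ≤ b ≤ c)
Let a ≤ b ≤ c with a + b + c = 228. The only binding inequality is a + b > c, i.e. 228 − c > c, so c < 228/2; and c ≥ 228/3 since c is the largest side.
So 76 ≤ c ≤ 113. For each c, b runs from ⌈(228 − c)/2⌉ up to c (then a = 228 − b − c satisfies 1 ≤ a ≤ b automatically), giving c − ⌈(228 − c)/2⌉ + 1 choices.
Summing over c: 1 + 2 + 4 + 5 + … + 55 + 56  (38 terms, c = 76, …, 113) = 1083
Check (closed form: nearest integer to p²/48 for even p, (p+3)²/48 for odd p): 228²/48 = 51984/48 ≈ 1083.00 → 1083

1083 triangles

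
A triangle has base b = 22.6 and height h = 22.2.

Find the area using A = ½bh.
A = ½·b·h = ½·22.6·22.2 = ½·501.72 = 250.86

Area = 250.86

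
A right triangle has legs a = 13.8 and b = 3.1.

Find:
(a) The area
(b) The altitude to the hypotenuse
(a) The legs are perpendicular, so Area = ½·a·b = ½·13.8·3.1 = ½·42.78 = 21.39
(b) Hypotenuse c = √(a² + b²) = √(190.44 + 9.61) = √200.05 ≈ 14.1439
    Area = ½·c·h_c  ⇒  h_c = 2·Area/c = 42.78/14.1439 ≈ 3.02462

Area = 21.39, h_c = 3.025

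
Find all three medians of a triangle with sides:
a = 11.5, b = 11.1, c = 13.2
Median formula: m_a = ½√(2b² + 2c² − a²) (and cyclically). a² = 132.25, b² = 123.21, c² = 174.24.
m_a = ½√(2·123.21 + 2·174.24 − 132.25) = ½√462.65 ≈ ½·21.5093 ≈ 10.7547
m_b = ½√(2·132.25 + 2·174.24 − 123.21) = ½√489.77 ≈ ½·22.1307 ≈ 11.0654
m_c = ½√(2·132.25 + 2·123.21 − 174.24) = ½√336.68 ≈ ½·18.3488 ≈ 9.17442

m_a = 10.75, m_b = 11.07, m_c = 9.174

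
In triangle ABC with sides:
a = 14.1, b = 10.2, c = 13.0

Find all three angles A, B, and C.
Law of cosines for each angle (a² = 198.81, b² = 104.04, c² = 169):
cos(A) = (b² + c² − a²)/(2bc) = (104.04 + 169 − 198.81)/(2·10.2·13.0) = 74.23/265.2 ≈ 0.279902  ⇒  A ≈ 73.7456°
cos(B) = (a² + c² − b²)/(2ac) = (198.81 + 169 − 104.04)/(2·14.1·13.0) = 263.77/366.6 ≈ 0.719504  ⇒  B ≈ 43.9865°
cos(C) = (a² + b² − c²)/(2ab) = (198.81 + 104.04 − 169)/(2·14.1·10.2) = 133.85/287.64 ≈ 0.465339  ⇒  C ≈ 62.2679°
Check: A + B + C ≈ 180°

A = 73.75°, B = 43.99°, C = 62.27°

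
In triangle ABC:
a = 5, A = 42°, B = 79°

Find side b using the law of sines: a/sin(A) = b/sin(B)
a/sin(A) = b/sin(B)  ⇒  b = a·sin(B)/sin(A) = 5·sin(79°)/sin(42°)
sin(79°) ≈ 0.981627, sin(42°) ≈ 0.669131
b ≈ 5·0.981627/0.669131 ≈ 4.90814/0.669131 ≈ 7.33509

b = 7.335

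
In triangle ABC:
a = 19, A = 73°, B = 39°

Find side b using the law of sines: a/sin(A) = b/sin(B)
a/sin(A) = b/sin(B)  ⇒  b = a·sin(B)/sin(A) = 19·sin(39°)/sin(73°)
sin(39°) ≈ 0.62932, sin(73°) ≈ 0.956305
b ≈ 19·0.62932/0.956305 ≈ 11.9571/0.956305 ≈ 12.5034

b = 12.5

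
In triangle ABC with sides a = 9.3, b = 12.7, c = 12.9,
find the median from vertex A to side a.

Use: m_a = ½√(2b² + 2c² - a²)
m_a = ½√(2·12.7² + 2·12.9² − 9.3²) = ½√(2·161.29 + 2·166.41 − 86.49) = ½√(322.58 + 332.82 − 86.49) = ½√568.91
√568.91 ≈ 23.8518, so m_a ≈ 11.9259

m_a = 11.93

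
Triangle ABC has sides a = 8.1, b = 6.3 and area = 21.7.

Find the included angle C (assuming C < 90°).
Area = ½·a·b·sin(C)  ⇒  sin(C) = 2·Area/(a·b) = 2·21.7/(8.1·6.3) = 43.4/51.03 ≈ 0.85048
C = arcsin(0.85048) ≈ 58.2639° (taking the acute solution since C < 90°)

C = 58.26°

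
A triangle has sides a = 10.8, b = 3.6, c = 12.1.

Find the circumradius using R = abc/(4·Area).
First find the area with Heron's formula.
s = (10.8 + 3.6 + 12.1)/2 = 13.25
Area = √(s(s−a)(s−b)(s−c)) = √(13.25·2.45·9.65·1.15) ≈ √360.253 ≈ 18.9803
abc = 10.8·3.6·12.1 = 470.448
R = abc/(4·Area) ≈ 470.448/(4·18.9803) = 470.448/75.9213 ≈ 6.19652

R = 6.197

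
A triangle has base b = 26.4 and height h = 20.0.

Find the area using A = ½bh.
A = ½·b·h = ½·26.4·20.0 = ½·528 = 264

Area = 264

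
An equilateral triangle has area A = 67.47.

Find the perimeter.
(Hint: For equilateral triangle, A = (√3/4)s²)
A = (√3/4)s²  ⇒  s² = 4A/√3 = 4·67.47/√3 = 269.88/1.73205 ≈ 155.815
s ≈ √155.815 ≈ 12.4826
Perimeter = 3s ≈ 3·12.4826 ≈ 37.4478

Perimeter = 37.45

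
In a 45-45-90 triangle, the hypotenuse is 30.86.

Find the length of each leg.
In a 45-45-90 triangle hypotenuse = leg·√2, so leg = hypotenuse/√2.
Leg = 30.86/√2 ≈ 30.86/1.41421 ≈ 21.8213

Each leg = 21.82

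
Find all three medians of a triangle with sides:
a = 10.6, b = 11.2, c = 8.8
Median formula: m_a = ½√(2b² + 2c² − a²) (and cyclically). a² = 112.36, b² = 125.44, c² = 77.44.
m_a = ½√(2·125.44 + 2·77.44 − 112.36) = ½√293.4 ≈ ½·17.1289 ≈ 8.56446
m_b = ½√(2·112.36 + 2·77.44 − 125.44) = ½√254.16 ≈ ½·15.9424 ≈ 7.9712
m_c = ½√(2·112.36 + 2·125.44 − 77.44) = ½√398.16 ≈ ½·19.9539 ≈ 9.97697

m_a = 8.564, m_b = 7.971, m_c = 9.977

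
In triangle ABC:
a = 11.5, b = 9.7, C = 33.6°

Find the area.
Two sides and the included angle (SAS): A = ½·a·b·sin(C) = ½·11.5·9.7·sin(33.6°)
sin(33.6°) ≈ 0.553392
A ≈ ½·111.55·0.553392 = 55.775·0.553392 ≈ 30.8654

Area = 30.87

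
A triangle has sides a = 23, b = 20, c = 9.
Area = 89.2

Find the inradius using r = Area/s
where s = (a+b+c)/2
s = (23 + 20 + 9)/2 = 52/2 = 26
r = Area/s = 89.2/26 ≈ 3.43077

r = 3.431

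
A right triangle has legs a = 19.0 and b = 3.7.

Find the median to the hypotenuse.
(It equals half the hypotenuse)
Hypotenuse c = √(a² + b²) = √(361 + 13.69) = √374.69 ≈ 19.3569
Median to hypotenuse = c/2 ≈ 19.3569/2 ≈ 9.67846

Median = 9.678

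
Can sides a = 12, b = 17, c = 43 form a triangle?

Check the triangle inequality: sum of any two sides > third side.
a + b vs c: 12 + 17 = 29 ≤ 43  ✗
a + c vs b: 12 + 43 = 55 > 17  ✓
b + c vs a: 17 + 43 = 60 > 12  ✓

No: 12 + 17 = 29 is not > 43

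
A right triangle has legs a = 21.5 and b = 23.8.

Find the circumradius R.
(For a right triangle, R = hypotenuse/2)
Hypotenuse c = √(a² + b²) = √(462.25 + 566.44) = √1028.69 ≈ 32.0732
R = c/2 ≈ 32.0732/2 ≈ 16.0366

R = 16.04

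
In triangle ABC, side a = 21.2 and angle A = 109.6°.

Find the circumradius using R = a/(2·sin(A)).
R = a/(2·sin(A)) = 21.2/(2·sin(109.6°))
sin(109.6°) ≈ 0.942057
R ≈ 21.2/(2·0.942057) = 21.2/1.88411 ≈ 11.252

R = 11.25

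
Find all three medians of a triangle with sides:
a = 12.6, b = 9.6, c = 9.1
Median formula: m_a = ½√(2b² + 2c² − a²) (and cyclically). a² = 158.76, b² = 92.16, c² = 82.81.
m_a = ½√(2·92.16 + 2·82.81 − 158.76) = ½√191.18 ≈ ½·13.8268 ≈ 6.91339
m_b = ½√(2·158.76 + 2·82.81 − 92.16) = ½√390.98 ≈ ½·19.7732 ≈ 9.88661
m_c = ½√(2·158.76 + 2·92.16 − 82.81) = ½√419.03 ≈ ½·20.4702 ≈ 10.2351

m_a = 6.913, m_b = 9.887, m_c = 10.24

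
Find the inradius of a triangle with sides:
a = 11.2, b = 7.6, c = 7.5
r = Area/s where s is the semi-perimeter.
s = (11.2 + 7.6 + 7.5)/2 = 26.3/2 = 13.15
Area = √(s(s−a)(s−b)(s−c)) = √(13.15·1.95·5.55·5.65) ≈ √804.085 ≈ 28.3564
r ≈ 28.3564/13.15 ≈ 2.15638

r = 2.156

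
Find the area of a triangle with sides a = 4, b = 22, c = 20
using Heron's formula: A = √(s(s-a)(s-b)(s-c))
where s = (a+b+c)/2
s = (4 + 22 + 20)/2 = 46/2 = 23
s − a = 19, s − b = 1, s − c = 3
s(s−a)(s−b)(s−c) = 23·19·1·3 = 1311
Area = √1311 ≈ 36.2077

s = 23.0, Area = 36.21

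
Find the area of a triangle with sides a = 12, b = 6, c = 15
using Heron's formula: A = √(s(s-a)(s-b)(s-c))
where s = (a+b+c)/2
s = (12 + 6 + 15)/2 = 33/2 = 16.5
s − a = 4.5, s − b = 10.5, s − c = 1.5
s(s−a)(s−b)(s−c) = 16.5·4.5·10.5·1.5 = 1169.4375
Area = √1169.4375 ≈ 34.197

s = 16.5, Area = 34.2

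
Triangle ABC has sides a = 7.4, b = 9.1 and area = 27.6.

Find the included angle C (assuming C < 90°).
Area = ½·a·b·sin(C)  ⇒  sin(C) = 2·Area/(a·b) = 2·27.6/(7.4·9.1) = 55.2/67.34 ≈ 0.819721
C = arcsin(0.819721) ≈ 55.0569° (taking the acute solution since C < 90°)

C = 55.06°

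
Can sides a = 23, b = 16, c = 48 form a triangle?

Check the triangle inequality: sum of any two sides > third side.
a + b vs c: 23 + 16 = 39 ≤ 48  ✗
a + c vs b: 23 + 48 = 71 > 16  ✓
b + c vs a: 16 + 48 = 64 > 23  ✓

No: 23 + 16 = 39 is not > 48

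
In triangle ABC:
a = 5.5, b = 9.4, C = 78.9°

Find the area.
Two sides and the included angle (SAS): A = ½·a·b·sin(C) = ½·5.5·9.4·sin(78.9°)
sin(78.9°) ≈ 0.981293
A ≈ ½·51.7·0.981293 = 25.85·0.981293 ≈ 25.3664

Area = 25.37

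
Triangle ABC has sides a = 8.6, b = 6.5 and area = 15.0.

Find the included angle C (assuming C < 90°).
Area = ½·a·b·sin(C)  ⇒  sin(C) = 2·Area/(a·b) = 2·15.0/(8.6·6.5) = 30/55.9 ≈ 0.536673
C = arcsin(0.536673) ≈ 32.4574° (taking the acute solution since C < 90°)

C = 32.46°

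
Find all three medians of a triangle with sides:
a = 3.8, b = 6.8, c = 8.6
Median formula: m_a = ½√(2b² + 2c² − a²) (and cyclically). a² = 14.44, b² = 46.24, c² = 73.96.
m_a = ½√(2·46.24 + 2·73.96 − 14.44) = ½√225.96 ≈ ½·15.032 ≈ 7.51598
m_b = ½√(2·14.44 + 2·73.96 − 46.24) = ½√130.56 ≈ ½·11.4263 ≈ 5.71314
m_c = ½√(2·14.44 + 2·46.24 − 73.96) = ½√47.4 ≈ ½·6.88477 ≈ 3.44238

m_a = 7.516, m_b = 5.713, m_c = 3.442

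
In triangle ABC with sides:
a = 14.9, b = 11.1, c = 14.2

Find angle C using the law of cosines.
c² = a² + b² − 2ab·cos(C)  ⇒  cos(C) = (a² + b² − c²)/(2ab)
cos(C) = (14.9² + 11.1² − 14.2²)/(2·14.9·11.1) = (222.01 + 123.21 − 201.64)/330.78 = 143.58/330.78 ≈ 0.434065
C = arccos(0.434065) ≈ 64.2742°

C = 64.27°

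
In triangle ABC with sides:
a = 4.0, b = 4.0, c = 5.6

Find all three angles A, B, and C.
Law of cosines for each angle (a² = 16, b² = 16, c² = 31.36):
cos(A) = (b² + c² − a²)/(2bc) = (16 + 31.36 − 16)/(2·4.0·5.6) = 31.36/44.8 ≈ 0.7  ⇒  A ≈ 45.573°
cos(B) = (a² + c² − b²)/(2ac) = (16 + 31.36 − 16)/(2·4.0·5.6) = 31.36/44.8 ≈ 0.7  ⇒  B ≈ 45.573°
cos(C) = (a² + b² − c²)/(2ab) = (16 + 16 − 31.36)/(2·4.0·4.0) = 0.64/32 ≈ 0.02  ⇒  C ≈ 88.854°
Check: A + B + C ≈ 180°

A = 45.57°, B = 45.57°, C = 88.85°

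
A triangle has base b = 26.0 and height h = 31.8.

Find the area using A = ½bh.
A = ½·b·h = ½·26.0·31.8 = ½·826.8 = 413.4

Area = 413.4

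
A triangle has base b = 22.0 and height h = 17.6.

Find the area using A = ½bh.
A = ½·b·h = ½·22.0·17.6 = ½·387.2 = 193.6

Area = 193.6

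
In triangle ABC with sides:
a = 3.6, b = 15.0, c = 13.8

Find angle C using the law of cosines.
c² = a² + b² − 2ab·cos(C)  ⇒  cos(C) = (a² + b² − c²)/(2ab)
cos(C) = (3.6² + 15.0² − 13.8²)/(2·3.6·15.0) = (12.96 + 225 − 190.44)/108 = 47.52/108 ≈ 0.44
C = arccos(0.44) ≈ 63.8961°

C = 63.9°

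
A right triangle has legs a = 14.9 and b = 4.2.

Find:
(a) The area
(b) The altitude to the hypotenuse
(a) The legs are perpendicular, so Area = ½·a·b = ½·14.9·4.2 = ½·62.58 = 31.29
(b) Hypotenuse c = √(a² + b²) = √(222.01 + 17.64) = √239.65 ≈ 15.4806
    Area = ½·c·h_c  ⇒  h_c = 2·Area/c = 62.58/15.4806 ≈ 4.04247

Area = 31.29, h_c = 4.042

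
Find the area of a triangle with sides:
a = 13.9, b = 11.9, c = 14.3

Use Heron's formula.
s = (13.9 + 11.9 + 14.3)/2 = 40.1/2 = 20.05
s − a = 6.15, s − b = 8.15, s − c = 5.75
s(s−a)(s−b)(s−c) = 20.05·6.15·8.15·5.75 ≈ 5778.5
Area = √5778.5 ≈ 76.0164

Area = 76.02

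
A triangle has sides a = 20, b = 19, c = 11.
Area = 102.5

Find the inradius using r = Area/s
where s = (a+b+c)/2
s = (20 + 19 + 11)/2 = 50/2 = 25
r = Area/s = 102.5/25 ≈ 4.1

r = 4.1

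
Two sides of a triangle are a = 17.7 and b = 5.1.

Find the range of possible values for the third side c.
Triangle inequality: |a − b| < c < a + b
|a − b| = |17.7 − 5.1| = 12.6
a + b = 17.7 + 5.1 = 22.8

12.6 < c < 22.8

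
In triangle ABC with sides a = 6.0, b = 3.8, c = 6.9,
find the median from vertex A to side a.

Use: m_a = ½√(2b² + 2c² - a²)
m_a = ½√(2·3.8² + 2·6.9² − 6.0²) = ½√(2·14.44 + 2·47.61 − 36) = ½√(28.88 + 95.22 − 36) = ½√88.1
√88.1 ≈ 9.38616, so m_a ≈ 4.69308

m_a = 4.693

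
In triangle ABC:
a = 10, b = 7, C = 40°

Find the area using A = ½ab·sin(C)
A = ½·a·b·sin(C) = ½·10·7·sin(40°)
sin(40°) ≈ 0.642788
A ≈ ½·70·0.642788 = 35·0.642788 ≈ 22.4976

Area = 22.5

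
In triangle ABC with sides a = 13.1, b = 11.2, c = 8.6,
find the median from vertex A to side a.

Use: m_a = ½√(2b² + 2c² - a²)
m_a = ½√(2·11.2² + 2·8.6² − 13.1²) = ½√(2·125.44 + 2·73.96 − 171.61) = ½√(250.88 + 147.92 − 171.61) = ½√227.19
√227.19 ≈ 15.0728, so m_a ≈ 7.53641

m_a = 7.536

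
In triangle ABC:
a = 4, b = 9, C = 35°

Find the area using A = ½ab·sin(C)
A = ½·a·b·sin(C) = ½·4·9·sin(35°)
sin(35°) ≈ 0.573576
A ≈ ½·36·0.573576 = 18·0.573576 ≈ 10.3244

Area = 10.32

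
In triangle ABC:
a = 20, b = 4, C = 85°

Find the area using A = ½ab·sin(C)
A = ½·a·b·sin(C) = ½·20·4·sin(85°)
sin(85°) ≈ 0.996195
A ≈ ½·80·0.996195 = 40·0.996195 ≈ 39.8478

Area = 39.85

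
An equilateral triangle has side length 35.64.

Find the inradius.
r = Area/s with s the semi-perimeter.
Area = (√3/4)·35.64² = (√3/4)·1270.2096 ≈ 0.433013·1270.2096 ≈ 550.017
s = 3·35.64/2 = 53.46
r ≈ 550.017/53.46 ≈ 10.2884
(Equivalently r = side/(2√3) = 35.64/3.4641 ≈ 10.2884.)

r = 10.29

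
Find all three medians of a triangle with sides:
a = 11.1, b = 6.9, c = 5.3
Median formula: m_a = ½√(2b² + 2c² − a²) (and cyclically). a² = 123.21, b² = 47.61, c² = 28.09.
m_a = ½√(2·47.61 + 2·28.09 − 123.21) = ½√28.19 ≈ ½·5.30943 ≈ 2.65471
m_b = ½√(2·123.21 + 2·28.09 − 47.61) = ½√254.99 ≈ ½·15.9684 ≈ 7.9842
m_c = ½√(2·123.21 + 2·47.61 − 28.09) = ½√313.55 ≈ ½·17.7073 ≈ 8.85367

m_a = 2.655, m_b = 7.984, m_c = 8.854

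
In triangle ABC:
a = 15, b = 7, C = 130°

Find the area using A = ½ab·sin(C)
A = ½·a·b·sin(C) = ½·15·7·sin(130°)
sin(130°) ≈ 0.766044
A ≈ ½·105·0.766044 = 52.5·0.766044 ≈ 40.2173

Area = 40.22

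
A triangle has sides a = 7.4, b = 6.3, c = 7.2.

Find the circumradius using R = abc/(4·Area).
First find the area with Heron's formula.
s = (7.4 + 6.3 + 7.2)/2 = 10.45
Area = √(s(s−a)(s−b)(s−c)) = √(10.45·3.05·4.15·3.25) ≈ √429.88 ≈ 20.7336
abc = 7.4·6.3·7.2 = 335.664
R = abc/(4·Area) ≈ 335.664/(4·20.7336) = 335.664/82.9342 ≈ 4.04735

R = 4.047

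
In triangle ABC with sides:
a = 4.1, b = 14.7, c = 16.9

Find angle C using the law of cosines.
c² = a² + b² − 2ab·cos(C)  ⇒  cos(C) = (a² + b² − c²)/(2ab)
cos(C) = (4.1² + 14.7² − 16.9²)/(2·4.1·14.7) = (16.81 + 216.09 − 285.61)/120.54 = -52.71/120.54 ≈ -0.437282
C = arccos(-0.437282) ≈ 115.931°

C = 115.9°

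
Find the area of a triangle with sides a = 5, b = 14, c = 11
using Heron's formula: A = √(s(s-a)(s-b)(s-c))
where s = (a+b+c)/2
s = (5 + 14 + 11)/2 = 30/2 = 15
s − a = 10, s − b = 1, s − c = 4
s(s−a)(s−b)(s−c) = 15·10·1·4 = 600
Area = √600 ≈ 24.4949

s = 15.0, Area = 24.49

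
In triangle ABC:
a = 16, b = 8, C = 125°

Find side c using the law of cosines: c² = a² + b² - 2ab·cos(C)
c² = 16² + 8² − 2·16·8·cos(125°)
cos(125°) ≈ -0.573576
c² ≈ 256 + 64 − 256·(-0.573576) ≈ 320 + 146.836 ≈ 466.836
c ≈ √466.836 ≈ 21.6064

c = 21.61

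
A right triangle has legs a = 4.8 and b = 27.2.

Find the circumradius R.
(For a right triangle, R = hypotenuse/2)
Hypotenuse c = √(a² + b²) = √(23.04 + 739.84) = √762.88 ≈ 27.6203
R = c/2 ≈ 27.6203/2 ≈ 13.8101

R = 13.81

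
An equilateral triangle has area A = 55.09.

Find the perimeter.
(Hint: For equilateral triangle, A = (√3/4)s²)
A = (√3/4)s²  ⇒  s² = 4A/√3 = 4·55.09/√3 = 220.36/1.73205 ≈ 127.225
s ≈ √127.225 ≈ 11.2794
Perimeter = 3s ≈ 3·11.2794 ≈ 33.8382

Perimeter = 33.84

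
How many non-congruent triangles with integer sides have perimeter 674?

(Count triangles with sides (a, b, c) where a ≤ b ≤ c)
Let a ≤ b ≤ c with a + b + c = 674. The only binding inequality is a + b > c, i.e. 674 − c > c, so c < 674/2; and c ≥ 674/3 since c is the largest side.
So 225 ≤ c ≤ 336. For each c, b runs from ⌈(674 − c)/2⌉ up to c (then a = 674 − b − c satisfies 1 ≤ a ≤ b automatically), giving c − ⌈(674 − c)/2⌉ + 1 choices.
Summing over c: 1 + 3 + 4 + 6 + … + 166 + 168  (112 terms, c = 225, …, 336) = 9464
Check (closed form: nearest integer to p²/48 for even p, (p+3)²/48 for odd p): 674²/48 = 454276/48 ≈ 9464.08 → 9464

9464 triangles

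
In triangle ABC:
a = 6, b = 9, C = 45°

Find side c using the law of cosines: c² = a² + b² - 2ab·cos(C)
c² = 6² + 9² − 2·6·9·cos(45°)
cos(45°) ≈ 0.707107
c² ≈ 36 + 81 − 108·(0.707107) ≈ 117 − 76.3675 ≈ 40.6325
c ≈ √40.6325 ≈ 6.37436

c = 6.374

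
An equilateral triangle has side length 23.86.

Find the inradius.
r = Area/s with s the semi-perimeter.
Area = (√3/4)·23.86² = (√3/4)·569.2996 ≈ 0.433013·569.2996 ≈ 246.514
s = 3·23.86/2 = 35.79
r ≈ 246.514/35.79 ≈ 6.88779
(Equivalently r = side/(2√3) = 23.86/3.4641 ≈ 6.88779.)

r = 6.888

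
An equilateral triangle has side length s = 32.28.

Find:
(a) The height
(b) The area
(a) The height splits the triangle into two 30-60-90 halves: h = s·√3/2 = 32.28·1.73205/2 ≈ 55.9106/2 ≈ 27.9553
(b) Area = (√3/4)·s² = (√3/4)·32.28² = (√3/4)·1041.9984 ≈ 0.433013·1041.9984 ≈ 451.199

Height = 27.96, Area = 451.2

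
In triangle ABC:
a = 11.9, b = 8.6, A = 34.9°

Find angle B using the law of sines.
a/sin(A) = b/sin(B)  ⇒  sin(B) = b·sin(A)/a = 8.6·sin(34.9°)/11.9
sin(34.9°) ≈ 0.572146
sin(B) ≈ 8.6·0.572146/11.9 ≈ 4.92045/11.9 ≈ 0.413484
B = arcsin(0.413484) ≈ 24.4239°
(Since b ≤ a we need B ≤ A, so the obtuse alternative 180° − 24.4239° ≈ 155.576° is rejected.)

B = 24.42°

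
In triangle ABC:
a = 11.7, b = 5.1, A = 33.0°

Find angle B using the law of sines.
a/sin(A) = b/sin(B)  ⇒  sin(B) = b·sin(A)/a = 5.1·sin(33.0°)/11.7
sin(33.0°) ≈ 0.544639
sin(B) ≈ 5.1·0.544639/11.7 ≈ 2.77766/11.7 ≈ 0.237407
B = arcsin(0.237407) ≈ 13.7335°
(Since b ≤ a we need B ≤ A, so the obtuse alternative 180° − 13.7335° ≈ 166.266° is rejected.)

B = 13.73°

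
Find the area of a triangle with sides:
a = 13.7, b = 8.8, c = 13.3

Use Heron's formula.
s = (13.7 + 8.8 + 13.3)/2 = 35.8/2 = 17.9
s − a = 4.2, s − b = 9.1, s − c = 4.6
s(s−a)(s−b)(s−c) = 17.9·4.2·9.1·4.6 ≈ 3147.03
Area = √3147.03 ≈ 56.0984

Area = 56.1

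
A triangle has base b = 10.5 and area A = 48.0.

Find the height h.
A = ½·b·h  ⇒  h = 2A/b = 2·48.0/10.5 = 96/10.5 ≈ 9.14286

h = 9.143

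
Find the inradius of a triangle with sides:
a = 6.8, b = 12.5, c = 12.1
r = Area/s where s is the semi-perimeter.
s = (6.8 + 12.5 + 12.1)/2 = 31.4/2 = 15.7
Area = √(s(s−a)(s−b)(s−c)) = √(15.7·8.9·3.2·3.6) ≈ √1609.69 ≈ 40.1209
r ≈ 40.1209/15.7 ≈ 2.55547

r = 2.555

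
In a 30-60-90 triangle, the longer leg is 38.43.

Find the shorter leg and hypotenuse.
In a 30-60-90 triangle the sides are in ratio 1 : √3 : 2, so short leg = long leg/√3 and hypotenuse = 2·(short leg).
Short leg = 38.43/√3 ≈ 38.43/1.73205 ≈ 22.1876
Hypotenuse = 2·22.1876 ≈ 44.3751

Short leg = 22.19, Hypotenuse = 44.38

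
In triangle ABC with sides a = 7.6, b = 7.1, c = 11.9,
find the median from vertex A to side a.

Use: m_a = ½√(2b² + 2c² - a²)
m_a = ½√(2·7.1² + 2·11.9² − 7.6²) = ½√(2·50.41 + 2·141.61 − 57.76) = ½√(100.82 + 283.22 − 57.76) = ½√326.28
√326.28 ≈ 18.0632, so m_a ≈ 9.03161

m_a = 9.032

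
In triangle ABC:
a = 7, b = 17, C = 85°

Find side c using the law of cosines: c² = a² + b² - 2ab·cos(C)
c² = 7² + 17² − 2·7·17·cos(85°)
cos(85°) ≈ 0.0871557
c² ≈ 49 + 289 − 238·(0.0871557) ≈ 338 − 20.7431 ≈ 317.257
c ≈ √317.257 ≈ 17.8117

c = 17.81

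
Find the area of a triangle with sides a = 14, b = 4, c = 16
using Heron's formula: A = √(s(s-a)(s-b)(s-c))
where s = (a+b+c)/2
s = (14 + 4 + 16)/2 = 34/2 = 17
s − a = 3, s − b = 13, s − c = 1
s(s−a)(s−b)(s−c) = 17·3·13·1 = 663
Area = √663 ≈ 25.7488

s = 17.0, Area = 25.75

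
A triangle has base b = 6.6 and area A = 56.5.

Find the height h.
A = ½·b·h  ⇒  h = 2A/b = 2·56.5/6.6 = 113/6.6 ≈ 17.1212

h = 17.12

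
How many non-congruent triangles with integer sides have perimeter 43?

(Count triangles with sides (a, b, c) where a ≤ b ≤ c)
Let a ≤ b ≤ c with a + b + c = 43. The only binding inequality is a + b > c, i.e. 43 − c > c, so c < 43/2; and c ≥ 43/3 since c is the largest side.
So 15 ≤ c ≤ 21. For each c, b runs from ⌈(43 − c)/2⌉ up to c (then a = 43 − b − c satisfies 1 ≤ a ≤ b automatically), giving c − ⌈(43 − c)/2⌉ + 1 choices.
Summing over c: 2 + 3 + 5 + 6 + 8 + 9 + 11 = 44
Check (closed form: nearest integer to p²/48 for even p, (p+3)²/48 for odd p): (43+3)²/48 = 46²/48 = 2116/48 ≈ 44.08 → 44

44 triangles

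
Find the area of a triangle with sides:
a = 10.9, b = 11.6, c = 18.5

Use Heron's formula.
s = (10.9 + 11.6 + 18.5)/2 = 41/2 = 20.5
s − a = 9.6, s − b = 8.9, s − c = 2
s(s−a)(s−b)(s−c) = 20.5·9.6·8.9·2 ≈ 3503.04
Area = √3503.04 ≈ 59.1865

Area = 59.19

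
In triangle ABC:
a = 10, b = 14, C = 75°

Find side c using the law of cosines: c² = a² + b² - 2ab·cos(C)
c² = 10² + 14² − 2·10·14·cos(75°)
cos(75°) ≈ 0.258819
c² ≈ 100 + 196 − 280·(0.258819) ≈ 296 − 72.4693 ≈ 223.531
c ≈ √223.531 ≈ 14.9509

c = 14.95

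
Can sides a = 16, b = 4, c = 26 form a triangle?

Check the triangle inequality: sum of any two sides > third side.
a + b vs c: 16 + 4 = 20 ≤ 26  ✗
a + c vs b: 16 + 26 = 42 > 4  ✓
b + c vs a: 4 + 26 = 30 > 16  ✓

No: 16 + 4 = 20 is not > 26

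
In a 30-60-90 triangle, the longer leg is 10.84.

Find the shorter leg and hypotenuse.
In a 30-60-90 triangle the sides are in ratio 1 : √3 : 2, so short leg = long leg/√3 and hypotenuse = 2·(short leg).
Short leg = 10.84/√3 ≈ 10.84/1.73205 ≈ 6.25848
Hypotenuse = 2·6.25848 ≈ 12.517

Short leg = 6.258, Hypotenuse = 12.52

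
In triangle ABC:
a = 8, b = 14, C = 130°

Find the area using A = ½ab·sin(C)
A = ½·a·b·sin(C) = ½·8·14·sin(130°)
sin(130°) ≈ 0.766044
A ≈ ½·112·0.766044 = 56·0.766044 ≈ 42.8985

Area = 42.9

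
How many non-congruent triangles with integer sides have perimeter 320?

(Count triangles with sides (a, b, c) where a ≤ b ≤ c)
Let a ≤ b ≤ c with a + b + c = 320. The only binding inequality is a + b > c, i.e. 320 − c > c, so c < 320/2; and c ≥ 320/3 since c is the largest side.
So 107 ≤ c ≤ 159. For each c, b runs from ⌈(320 − c)/2⌉ up to c (then a = 320 − b − c satisfies 1 ≤ a ≤ b automatically), giving c − ⌈(320 − c)/2⌉ + 1 choices.
Summing over c: 1 + 3 + 4 + 6 + … + 78 + 79  (53 terms, c = 107, …, 159) = 2133
Check (closed form: nearest integer to p²/48 for even p, (p+3)²/48 for odd p): 320²/48 = 102400/48 ≈ 2133.33 → 2133

2133 triangles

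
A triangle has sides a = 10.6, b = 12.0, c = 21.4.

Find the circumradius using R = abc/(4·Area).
First find the area with Heron's formula.
s = (10.6 + 12.0 + 21.4)/2 = 22
Area = √(s(s−a)(s−b)(s−c)) = √(22·11.4·10·0.6) ≈ √1504.8 ≈ 38.7918
abc = 10.6·12.0·21.4 = 2722.08
R = abc/(4·Area) ≈ 2722.08/(4·38.7918) = 2722.08/155.167 ≈ 17.5429

R = 17.54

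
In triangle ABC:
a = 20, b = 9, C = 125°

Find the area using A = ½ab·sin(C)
A = ½·a·b·sin(C) = ½·20·9·sin(125°)
sin(125°) ≈ 0.819152
A ≈ ½·180·0.819152 = 90·0.819152 ≈ 73.7237

Area = 73.72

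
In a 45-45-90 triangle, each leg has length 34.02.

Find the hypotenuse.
In a 45-45-90 triangle the sides are in ratio 1 : 1 : √2, so hypotenuse = leg·√2.
Hypotenuse = 34.02·√2 ≈ 34.02·1.41421 ≈ 48.1115

Hypotenuse = 34.02√2 = 48.11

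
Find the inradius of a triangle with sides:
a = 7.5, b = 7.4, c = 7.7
r = Area/s where s is the semi-perimeter.
s = (7.5 + 7.4 + 7.7)/2 = 22.6/2 = 11.3
Area = √(s(s−a)(s−b)(s−c)) = √(11.3·3.8·3.9·3.6) ≈ √602.878 ≈ 24.5536
r ≈ 24.5536/11.3 ≈ 2.17288

r = 2.173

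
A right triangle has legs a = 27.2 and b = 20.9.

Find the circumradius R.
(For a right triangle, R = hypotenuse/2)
Hypotenuse c = √(a² + b²) = √(739.84 + 436.81) = √1176.65 ≈ 34.3023
R = c/2 ≈ 34.3023/2 ≈ 17.1512

R = 17.15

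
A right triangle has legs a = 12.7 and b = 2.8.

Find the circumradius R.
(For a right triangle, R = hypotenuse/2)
Hypotenuse c = √(a² + b²) = √(161.29 + 7.84) = √169.13 ≈ 13.005
R = c/2 ≈ 13.005/2 ≈ 6.5025

R = 6.502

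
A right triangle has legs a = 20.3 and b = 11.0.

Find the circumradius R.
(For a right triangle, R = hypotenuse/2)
Hypotenuse c = √(a² + b²) = √(412.09 + 121) = √533.09 ≈ 23.0887
R = c/2 ≈ 23.0887/2 ≈ 11.5444

R = 11.54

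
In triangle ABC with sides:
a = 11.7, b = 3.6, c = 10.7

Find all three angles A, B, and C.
Law of cosines for each angle (a² = 136.89, b² = 12.96, c² = 114.49):
cos(A) = (b² + c² − a²)/(2bc) = (12.96 + 114.49 − 136.89)/(2·3.6·10.7) = -9.44/77.04 ≈ -0.122534  ⇒  A ≈ 97.0384°
cos(B) = (a² + c² − b²)/(2ac) = (136.89 + 114.49 − 12.96)/(2·11.7·10.7) = 238.42/250.38 ≈ 0.952233  ⇒  B ≈ 17.7806°
cos(C) = (a² + b² − c²)/(2ab) = (136.89 + 12.96 − 114.49)/(2·11.7·3.6) = 35.36/84.24 ≈ 0.419753  ⇒  C ≈ 65.181°
Check: A + B + C ≈ 180°

A = 97.04°, B = 17.78°, C = 65.18°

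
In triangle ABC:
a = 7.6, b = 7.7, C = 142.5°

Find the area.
Two sides and the included angle (SAS): A = ½·a·b·sin(C) = ½·7.6·7.7·sin(142.5°)
sin(142.5°) ≈ 0.608761
A ≈ ½·58.52·0.608761 = 29.26·0.608761 ≈ 17.8124

Area = 17.81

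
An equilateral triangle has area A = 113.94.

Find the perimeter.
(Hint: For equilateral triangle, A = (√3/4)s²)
A = (√3/4)s²  ⇒  s² = 4A/√3 = 4·113.94/√3 = 455.76/1.73205 ≈ 263.133
s ≈ √263.133 ≈ 16.2214
Perimeter = 3s ≈ 3·16.2214 ≈ 48.6641

Perimeter = 48.66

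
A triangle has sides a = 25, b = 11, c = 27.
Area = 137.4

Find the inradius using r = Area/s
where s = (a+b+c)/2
s = (25 + 11 + 27)/2 = 63/2 = 31.5
r = Area/s = 137.4/31.5 ≈ 4.3619

r = 4.362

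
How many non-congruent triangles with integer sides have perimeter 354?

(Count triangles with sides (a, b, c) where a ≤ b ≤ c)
Let a ≤ b ≤ c with a + b + c = 354. The only binding inequality is a + b > c, i.e. 354 − c > c, so c < 354/2; and c ≥ 354/3 since c is the largest side.
So 118 ≤ c ≤ 176. For each c, b runs from ⌈(354 − c)/2⌉ up to c (then a = 354 − b − c satisfies 1 ≤ a ≤ b automatically), giving c − ⌈(354 − c)/2⌉ + 1 choices.
Summing over c: 1 + 2 + 4 + 5 + … + 86 + 88  (59 terms, c = 118, …, 176) = 2611
Check (closed form: nearest integer to p²/48 for even p, (p+3)²/48 for odd p): 354²/48 = 125316/48 ≈ 2610.75 → 2611

2611 triangles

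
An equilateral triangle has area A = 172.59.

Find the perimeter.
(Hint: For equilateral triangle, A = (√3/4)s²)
A = (√3/4)s²  ⇒  s² = 4A/√3 = 4·172.59/√3 = 690.36/1.73205 ≈ 398.58
s ≈ √398.58 ≈ 19.9645
Perimeter = 3s ≈ 3·19.9645 ≈ 59.8934

Perimeter = 59.89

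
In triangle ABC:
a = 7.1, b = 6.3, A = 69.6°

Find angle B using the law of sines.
a/sin(A) = b/sin(B)  ⇒  sin(B) = b·sin(A)/a = 6.3·sin(69.6°)/7.1
sin(69.6°) ≈ 0.937282
sin(B) ≈ 6.3·0.937282/7.1 ≈ 5.90488/7.1 ≈ 0.831673
B = arcsin(0.831673) ≈ 56.271°
(Since b ≤ a we need B ≤ A, so the obtuse alternative 180° − 56.271° ≈ 123.729° is rejected.)

B = 56.27°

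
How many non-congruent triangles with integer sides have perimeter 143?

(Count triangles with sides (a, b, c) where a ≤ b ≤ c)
Let a ≤ b ≤ c with a + b + c = 143. The only binding inequality is a + b > c, i.e. 143 − c > c, so c < 143/2; and c ≥ 143/3 since c is the largest side.
So 48 ≤ c ≤ 71. For each c, b runs from ⌈(143 − c)/2⌉ up to c (then a = 143 − b − c satisfies 1 ≤ a ≤ b automatically), giving c − ⌈(143 − c)/2⌉ + 1 choices.
Summing over c: 1 + 3 + 4 + 6 + … + 34 + 36  (24 terms, c = 48, …, 71) = 444
Check (closed form: nearest integer to p²/48 for even p, (p+3)²/48 for odd p): (143+3)²/48 = 146²/48 = 21316/48 ≈ 444.08 → 444

444 triangles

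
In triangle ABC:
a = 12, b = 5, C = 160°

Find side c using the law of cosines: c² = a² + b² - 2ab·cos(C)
c² = 12² + 5² − 2·12·5·cos(160°)
cos(160°) ≈ -0.939693
c² ≈ 144 + 25 − 120·(-0.939693) ≈ 169 + 112.763 ≈ 281.763
c ≈ √281.763 ≈ 16.7858

c = 16.79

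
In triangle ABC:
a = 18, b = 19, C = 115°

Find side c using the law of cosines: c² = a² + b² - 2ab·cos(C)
c² = 18² + 19² − 2·18·19·cos(115°)
cos(115°) ≈ -0.422618
c² ≈ 324 + 361 − 684·(-0.422618) ≈ 685 + 289.071 ≈ 974.071
c ≈ √974.071 ≈ 31.2101

c = 31.21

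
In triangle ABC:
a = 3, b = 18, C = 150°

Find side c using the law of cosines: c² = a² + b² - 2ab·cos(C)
c² = 3² + 18² − 2·3·18·cos(150°)
cos(150°) ≈ -0.866025
c² ≈ 9 + 324 − 108·(-0.866025) ≈ 333 + 93.5307 ≈ 426.531
c ≈ √426.531 ≈ 20.6526

c = 20.65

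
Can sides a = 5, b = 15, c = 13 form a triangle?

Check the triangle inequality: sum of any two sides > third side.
a + b vs c: 5 + 15 = 20 > 13  ✓
a + c vs b: 5 + 13 = 18 > 15  ✓
b + c vs a: 15 + 13 = 28 > 5  ✓

Yes, triangle inequality satisfied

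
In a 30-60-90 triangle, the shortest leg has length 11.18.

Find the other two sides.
In a 30-60-90 triangle the sides are in ratio 1 : √3 : 2 (short leg : long leg : hypotenuse).
Long leg = 11.18·√3 ≈ 11.18·1.73205 ≈ 19.3643
Hypotenuse = 2·11.18 = 22.36

Long leg = 11.18√3 = 19.36, Hypotenuse = 22.36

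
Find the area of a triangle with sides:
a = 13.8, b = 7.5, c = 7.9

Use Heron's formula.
s = (13.8 + 7.5 + 7.9)/2 = 29.2/2 = 14.6
s − a = 0.8, s − b = 7.1, s − c = 6.7
s(s−a)(s−b)(s−c) = 14.6·0.8·7.1·6.7 ≈ 555.618
Area = √555.618 ≈ 23.5715

Area = 23.57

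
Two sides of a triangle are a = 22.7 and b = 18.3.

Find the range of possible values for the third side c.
Triangle inequality: |a − b| < c < a + b
|a − b| = |22.7 − 18.3| = 4.4
a + b = 22.7 + 18.3 = 41

4.4 < c < 41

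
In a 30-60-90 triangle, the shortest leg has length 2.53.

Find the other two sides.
In a 30-60-90 triangle the sides are in ratio 1 : √3 : 2 (short leg : long leg : hypotenuse).
Long leg = 2.53·√3 ≈ 2.53·1.73205 ≈ 4.38209
Hypotenuse = 2·2.53 = 5.06

Long leg = 2.53√3 = 4.382, Hypotenuse = 5.06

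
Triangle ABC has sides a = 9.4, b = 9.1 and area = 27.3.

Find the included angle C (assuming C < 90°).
Area = ½·a·b·sin(C)  ⇒  sin(C) = 2·Area/(a·b) = 2·27.3/(9.4·9.1) = 54.6/85.54 ≈ 0.638298
C = arcsin(0.638298) ≈ 39.665° (taking the acute solution since C < 90°)

C = 39.67°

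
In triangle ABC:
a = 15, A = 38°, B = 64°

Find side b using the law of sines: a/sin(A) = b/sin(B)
a/sin(A) = b/sin(B)  ⇒  b = a·sin(B)/sin(A) = 15·sin(64°)/sin(38°)
sin(64°) ≈ 0.898794, sin(38°) ≈ 0.615661
b ≈ 15·0.898794/0.615661 ≈ 13.4819/0.615661 ≈ 21.8983

b = 21.9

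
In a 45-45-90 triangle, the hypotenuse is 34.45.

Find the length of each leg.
In a 45-45-90 triangle hypotenuse = leg·√2, so leg = hypotenuse/√2.
Leg = 34.45/√2 ≈ 34.45/1.41421 ≈ 24.3598

Each leg = 24.36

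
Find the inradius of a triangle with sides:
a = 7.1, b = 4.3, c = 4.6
r = Area/s where s is the semi-perimeter.
s = (7.1 + 4.3 + 4.6)/2 = 16/2 = 8
Area = √(s(s−a)(s−b)(s−c)) = √(8·0.9·3.7·3.4) ≈ √90.576 ≈ 9.51714
r ≈ 9.51714/8 ≈ 1.18964

r = 1.19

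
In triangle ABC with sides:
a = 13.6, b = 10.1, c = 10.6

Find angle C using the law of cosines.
c² = a² + b² − 2ab·cos(C)  ⇒  cos(C) = (a² + b² − c²)/(2ab)
cos(C) = (13.6² + 10.1² − 10.6²)/(2·13.6·10.1) = (184.96 + 102.01 − 112.36)/274.72 = 174.61/274.72 ≈ 0.635593
C = arccos(0.635593) ≈ 50.536°

C = 50.54°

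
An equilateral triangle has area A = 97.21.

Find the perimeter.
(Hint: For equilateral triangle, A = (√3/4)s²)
A = (√3/4)s²  ⇒  s² = 4A/√3 = 4·97.21/√3 = 388.84/1.73205 ≈ 224.497
s ≈ √224.497 ≈ 14.9832
Perimeter = 3s ≈ 3·14.9832 ≈ 44.9497

Perimeter = 44.95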